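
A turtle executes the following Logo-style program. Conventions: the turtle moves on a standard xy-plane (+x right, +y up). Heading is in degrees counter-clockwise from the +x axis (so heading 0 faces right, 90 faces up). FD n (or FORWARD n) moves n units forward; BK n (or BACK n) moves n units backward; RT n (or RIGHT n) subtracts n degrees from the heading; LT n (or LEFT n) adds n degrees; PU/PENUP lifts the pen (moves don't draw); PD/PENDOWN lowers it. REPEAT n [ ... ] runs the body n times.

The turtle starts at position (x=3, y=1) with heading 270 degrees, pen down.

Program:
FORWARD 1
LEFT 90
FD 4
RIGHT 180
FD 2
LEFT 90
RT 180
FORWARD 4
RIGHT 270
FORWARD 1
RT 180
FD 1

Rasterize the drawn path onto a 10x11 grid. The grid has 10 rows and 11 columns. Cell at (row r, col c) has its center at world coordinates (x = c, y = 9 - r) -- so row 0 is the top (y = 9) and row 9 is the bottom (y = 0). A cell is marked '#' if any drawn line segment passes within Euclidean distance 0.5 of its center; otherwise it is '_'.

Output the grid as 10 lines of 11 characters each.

Segment 0: (3,1) -> (3,0)
Segment 1: (3,0) -> (7,-0)
Segment 2: (7,-0) -> (5,-0)
Segment 3: (5,-0) -> (5,4)
Segment 4: (5,4) -> (4,4)
Segment 5: (4,4) -> (5,4)

Answer: ___________
___________
___________
___________
___________
____##_____
_____#_____
_____#_____
___#_#_____
___#####___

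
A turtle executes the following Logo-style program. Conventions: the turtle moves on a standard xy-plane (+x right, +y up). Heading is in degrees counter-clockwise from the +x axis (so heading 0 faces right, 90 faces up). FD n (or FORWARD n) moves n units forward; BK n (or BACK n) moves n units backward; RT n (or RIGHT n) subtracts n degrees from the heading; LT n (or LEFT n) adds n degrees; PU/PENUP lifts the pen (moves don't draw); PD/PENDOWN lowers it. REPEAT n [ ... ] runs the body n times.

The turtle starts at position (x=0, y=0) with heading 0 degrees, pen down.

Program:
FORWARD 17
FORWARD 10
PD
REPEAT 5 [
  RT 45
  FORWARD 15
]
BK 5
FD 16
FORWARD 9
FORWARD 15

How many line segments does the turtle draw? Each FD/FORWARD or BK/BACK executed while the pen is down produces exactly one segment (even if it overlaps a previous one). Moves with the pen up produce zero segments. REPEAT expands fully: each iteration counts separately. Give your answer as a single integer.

Answer: 11

Derivation:
Executing turtle program step by step:
Start: pos=(0,0), heading=0, pen down
FD 17: (0,0) -> (17,0) [heading=0, draw]
FD 10: (17,0) -> (27,0) [heading=0, draw]
PD: pen down
REPEAT 5 [
  -- iteration 1/5 --
  RT 45: heading 0 -> 315
  FD 15: (27,0) -> (37.607,-10.607) [heading=315, draw]
  -- iteration 2/5 --
  RT 45: heading 315 -> 270
  FD 15: (37.607,-10.607) -> (37.607,-25.607) [heading=270, draw]
  -- iteration 3/5 --
  RT 45: heading 270 -> 225
  FD 15: (37.607,-25.607) -> (27,-36.213) [heading=225, draw]
  -- iteration 4/5 --
  RT 45: heading 225 -> 180
  FD 15: (27,-36.213) -> (12,-36.213) [heading=180, draw]
  -- iteration 5/5 --
  RT 45: heading 180 -> 135
  FD 15: (12,-36.213) -> (1.393,-25.607) [heading=135, draw]
]
BK 5: (1.393,-25.607) -> (4.929,-29.142) [heading=135, draw]
FD 16: (4.929,-29.142) -> (-6.385,-17.828) [heading=135, draw]
FD 9: (-6.385,-17.828) -> (-12.749,-11.464) [heading=135, draw]
FD 15: (-12.749,-11.464) -> (-23.355,-0.858) [heading=135, draw]
Final: pos=(-23.355,-0.858), heading=135, 11 segment(s) drawn
Segments drawn: 11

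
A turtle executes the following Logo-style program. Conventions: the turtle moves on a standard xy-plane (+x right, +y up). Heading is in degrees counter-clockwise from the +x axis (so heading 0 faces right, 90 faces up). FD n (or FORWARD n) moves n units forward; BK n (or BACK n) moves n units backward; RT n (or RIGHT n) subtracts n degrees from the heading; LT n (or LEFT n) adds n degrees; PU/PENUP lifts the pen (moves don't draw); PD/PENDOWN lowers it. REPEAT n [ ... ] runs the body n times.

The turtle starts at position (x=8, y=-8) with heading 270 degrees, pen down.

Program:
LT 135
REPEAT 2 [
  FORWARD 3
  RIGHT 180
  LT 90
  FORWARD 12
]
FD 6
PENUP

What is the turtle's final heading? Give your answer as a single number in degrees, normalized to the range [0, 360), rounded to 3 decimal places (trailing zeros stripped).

Executing turtle program step by step:
Start: pos=(8,-8), heading=270, pen down
LT 135: heading 270 -> 45
REPEAT 2 [
  -- iteration 1/2 --
  FD 3: (8,-8) -> (10.121,-5.879) [heading=45, draw]
  RT 180: heading 45 -> 225
  LT 90: heading 225 -> 315
  FD 12: (10.121,-5.879) -> (18.607,-14.364) [heading=315, draw]
  -- iteration 2/2 --
  FD 3: (18.607,-14.364) -> (20.728,-16.485) [heading=315, draw]
  RT 180: heading 315 -> 135
  LT 90: heading 135 -> 225
  FD 12: (20.728,-16.485) -> (12.243,-24.971) [heading=225, draw]
]
FD 6: (12.243,-24.971) -> (8,-29.213) [heading=225, draw]
PU: pen up
Final: pos=(8,-29.213), heading=225, 5 segment(s) drawn

Answer: 225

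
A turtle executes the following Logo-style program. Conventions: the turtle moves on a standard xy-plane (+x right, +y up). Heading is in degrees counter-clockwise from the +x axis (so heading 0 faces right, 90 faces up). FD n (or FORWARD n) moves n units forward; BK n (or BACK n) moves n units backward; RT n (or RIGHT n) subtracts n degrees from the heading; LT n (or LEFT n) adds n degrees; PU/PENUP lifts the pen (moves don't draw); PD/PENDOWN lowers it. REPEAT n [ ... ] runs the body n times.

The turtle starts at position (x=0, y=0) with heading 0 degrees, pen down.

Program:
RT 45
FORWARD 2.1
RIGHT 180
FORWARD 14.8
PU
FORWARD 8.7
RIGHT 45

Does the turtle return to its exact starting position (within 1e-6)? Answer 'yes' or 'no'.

Answer: no

Derivation:
Executing turtle program step by step:
Start: pos=(0,0), heading=0, pen down
RT 45: heading 0 -> 315
FD 2.1: (0,0) -> (1.485,-1.485) [heading=315, draw]
RT 180: heading 315 -> 135
FD 14.8: (1.485,-1.485) -> (-8.98,8.98) [heading=135, draw]
PU: pen up
FD 8.7: (-8.98,8.98) -> (-15.132,15.132) [heading=135, move]
RT 45: heading 135 -> 90
Final: pos=(-15.132,15.132), heading=90, 2 segment(s) drawn

Start position: (0, 0)
Final position: (-15.132, 15.132)
Distance = 21.4; >= 1e-6 -> NOT closed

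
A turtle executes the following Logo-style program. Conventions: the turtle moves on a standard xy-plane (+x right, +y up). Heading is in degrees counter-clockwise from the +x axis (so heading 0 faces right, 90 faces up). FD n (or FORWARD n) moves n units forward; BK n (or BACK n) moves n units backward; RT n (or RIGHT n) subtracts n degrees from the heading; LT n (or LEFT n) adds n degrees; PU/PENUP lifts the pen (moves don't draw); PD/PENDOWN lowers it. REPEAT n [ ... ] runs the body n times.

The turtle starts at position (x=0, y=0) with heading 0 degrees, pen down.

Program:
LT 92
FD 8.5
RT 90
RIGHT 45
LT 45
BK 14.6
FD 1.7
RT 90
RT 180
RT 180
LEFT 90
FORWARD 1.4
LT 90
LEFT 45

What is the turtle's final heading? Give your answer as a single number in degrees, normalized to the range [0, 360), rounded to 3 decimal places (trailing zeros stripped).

Executing turtle program step by step:
Start: pos=(0,0), heading=0, pen down
LT 92: heading 0 -> 92
FD 8.5: (0,0) -> (-0.297,8.495) [heading=92, draw]
RT 90: heading 92 -> 2
RT 45: heading 2 -> 317
LT 45: heading 317 -> 2
BK 14.6: (-0.297,8.495) -> (-14.888,7.985) [heading=2, draw]
FD 1.7: (-14.888,7.985) -> (-13.189,8.045) [heading=2, draw]
RT 90: heading 2 -> 272
RT 180: heading 272 -> 92
RT 180: heading 92 -> 272
LT 90: heading 272 -> 2
FD 1.4: (-13.189,8.045) -> (-11.79,8.093) [heading=2, draw]
LT 90: heading 2 -> 92
LT 45: heading 92 -> 137
Final: pos=(-11.79,8.093), heading=137, 4 segment(s) drawn

Answer: 137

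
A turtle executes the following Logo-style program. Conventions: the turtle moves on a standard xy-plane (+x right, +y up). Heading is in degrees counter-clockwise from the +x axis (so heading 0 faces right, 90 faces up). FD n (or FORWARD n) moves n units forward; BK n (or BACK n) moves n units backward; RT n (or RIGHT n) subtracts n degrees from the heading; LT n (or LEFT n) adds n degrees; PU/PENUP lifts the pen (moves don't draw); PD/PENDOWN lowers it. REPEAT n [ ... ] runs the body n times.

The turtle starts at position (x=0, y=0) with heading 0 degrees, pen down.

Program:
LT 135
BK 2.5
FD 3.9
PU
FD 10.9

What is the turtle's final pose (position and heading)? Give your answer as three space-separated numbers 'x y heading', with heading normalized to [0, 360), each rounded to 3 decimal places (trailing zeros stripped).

Executing turtle program step by step:
Start: pos=(0,0), heading=0, pen down
LT 135: heading 0 -> 135
BK 2.5: (0,0) -> (1.768,-1.768) [heading=135, draw]
FD 3.9: (1.768,-1.768) -> (-0.99,0.99) [heading=135, draw]
PU: pen up
FD 10.9: (-0.99,0.99) -> (-8.697,8.697) [heading=135, move]
Final: pos=(-8.697,8.697), heading=135, 2 segment(s) drawn

Answer: -8.697 8.697 135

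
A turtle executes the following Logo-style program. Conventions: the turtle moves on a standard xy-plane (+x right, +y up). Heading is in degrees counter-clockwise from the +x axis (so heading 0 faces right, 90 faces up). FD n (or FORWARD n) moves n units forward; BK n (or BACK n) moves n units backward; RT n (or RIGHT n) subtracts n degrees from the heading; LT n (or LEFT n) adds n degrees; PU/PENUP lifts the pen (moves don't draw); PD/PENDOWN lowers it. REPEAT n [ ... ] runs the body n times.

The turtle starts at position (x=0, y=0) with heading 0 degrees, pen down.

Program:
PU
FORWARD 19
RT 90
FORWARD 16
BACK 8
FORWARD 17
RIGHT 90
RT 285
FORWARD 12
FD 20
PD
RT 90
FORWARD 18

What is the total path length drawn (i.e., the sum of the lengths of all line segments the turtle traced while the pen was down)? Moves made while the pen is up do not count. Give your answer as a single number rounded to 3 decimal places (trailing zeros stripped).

Executing turtle program step by step:
Start: pos=(0,0), heading=0, pen down
PU: pen up
FD 19: (0,0) -> (19,0) [heading=0, move]
RT 90: heading 0 -> 270
FD 16: (19,0) -> (19,-16) [heading=270, move]
BK 8: (19,-16) -> (19,-8) [heading=270, move]
FD 17: (19,-8) -> (19,-25) [heading=270, move]
RT 90: heading 270 -> 180
RT 285: heading 180 -> 255
FD 12: (19,-25) -> (15.894,-36.591) [heading=255, move]
FD 20: (15.894,-36.591) -> (10.718,-55.91) [heading=255, move]
PD: pen down
RT 90: heading 255 -> 165
FD 18: (10.718,-55.91) -> (-6.669,-51.251) [heading=165, draw]
Final: pos=(-6.669,-51.251), heading=165, 1 segment(s) drawn

Segment lengths:
  seg 1: (10.718,-55.91) -> (-6.669,-51.251), length = 18
Total = 18

Answer: 18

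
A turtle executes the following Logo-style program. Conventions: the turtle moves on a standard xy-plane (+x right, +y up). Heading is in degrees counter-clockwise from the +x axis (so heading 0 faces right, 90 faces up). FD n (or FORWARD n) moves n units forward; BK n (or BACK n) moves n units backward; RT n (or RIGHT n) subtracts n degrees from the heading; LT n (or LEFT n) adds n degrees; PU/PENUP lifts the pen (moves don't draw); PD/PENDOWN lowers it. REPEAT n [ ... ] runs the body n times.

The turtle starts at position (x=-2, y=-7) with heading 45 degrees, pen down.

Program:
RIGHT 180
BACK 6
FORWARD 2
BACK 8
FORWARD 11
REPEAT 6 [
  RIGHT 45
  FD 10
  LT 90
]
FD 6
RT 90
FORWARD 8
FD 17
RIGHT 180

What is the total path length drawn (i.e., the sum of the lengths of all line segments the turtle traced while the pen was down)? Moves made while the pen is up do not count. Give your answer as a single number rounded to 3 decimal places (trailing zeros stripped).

Answer: 118

Derivation:
Executing turtle program step by step:
Start: pos=(-2,-7), heading=45, pen down
RT 180: heading 45 -> 225
BK 6: (-2,-7) -> (2.243,-2.757) [heading=225, draw]
FD 2: (2.243,-2.757) -> (0.828,-4.172) [heading=225, draw]
BK 8: (0.828,-4.172) -> (6.485,1.485) [heading=225, draw]
FD 11: (6.485,1.485) -> (-1.293,-6.293) [heading=225, draw]
REPEAT 6 [
  -- iteration 1/6 --
  RT 45: heading 225 -> 180
  FD 10: (-1.293,-6.293) -> (-11.293,-6.293) [heading=180, draw]
  LT 90: heading 180 -> 270
  -- iteration 2/6 --
  RT 45: heading 270 -> 225
  FD 10: (-11.293,-6.293) -> (-18.364,-13.364) [heading=225, draw]
  LT 90: heading 225 -> 315
  -- iteration 3/6 --
  RT 45: heading 315 -> 270
  FD 10: (-18.364,-13.364) -> (-18.364,-23.364) [heading=270, draw]
  LT 90: heading 270 -> 0
  -- iteration 4/6 --
  RT 45: heading 0 -> 315
  FD 10: (-18.364,-23.364) -> (-11.293,-30.435) [heading=315, draw]
  LT 90: heading 315 -> 45
  -- iteration 5/6 --
  RT 45: heading 45 -> 0
  FD 10: (-11.293,-30.435) -> (-1.293,-30.435) [heading=0, draw]
  LT 90: heading 0 -> 90
  -- iteration 6/6 --
  RT 45: heading 90 -> 45
  FD 10: (-1.293,-30.435) -> (5.778,-23.364) [heading=45, draw]
  LT 90: heading 45 -> 135
]
FD 6: (5.778,-23.364) -> (1.536,-19.121) [heading=135, draw]
RT 90: heading 135 -> 45
FD 8: (1.536,-19.121) -> (7.192,-13.464) [heading=45, draw]
FD 17: (7.192,-13.464) -> (19.213,-1.444) [heading=45, draw]
RT 180: heading 45 -> 225
Final: pos=(19.213,-1.444), heading=225, 13 segment(s) drawn

Segment lengths:
  seg 1: (-2,-7) -> (2.243,-2.757), length = 6
  seg 2: (2.243,-2.757) -> (0.828,-4.172), length = 2
  seg 3: (0.828,-4.172) -> (6.485,1.485), length = 8
  seg 4: (6.485,1.485) -> (-1.293,-6.293), length = 11
  seg 5: (-1.293,-6.293) -> (-11.293,-6.293), length = 10
  seg 6: (-11.293,-6.293) -> (-18.364,-13.364), length = 10
  seg 7: (-18.364,-13.364) -> (-18.364,-23.364), length = 10
  seg 8: (-18.364,-23.364) -> (-11.293,-30.435), length = 10
  seg 9: (-11.293,-30.435) -> (-1.293,-30.435), length = 10
  seg 10: (-1.293,-30.435) -> (5.778,-23.364), length = 10
  seg 11: (5.778,-23.364) -> (1.536,-19.121), length = 6
  seg 12: (1.536,-19.121) -> (7.192,-13.464), length = 8
  seg 13: (7.192,-13.464) -> (19.213,-1.444), length = 17
Total = 118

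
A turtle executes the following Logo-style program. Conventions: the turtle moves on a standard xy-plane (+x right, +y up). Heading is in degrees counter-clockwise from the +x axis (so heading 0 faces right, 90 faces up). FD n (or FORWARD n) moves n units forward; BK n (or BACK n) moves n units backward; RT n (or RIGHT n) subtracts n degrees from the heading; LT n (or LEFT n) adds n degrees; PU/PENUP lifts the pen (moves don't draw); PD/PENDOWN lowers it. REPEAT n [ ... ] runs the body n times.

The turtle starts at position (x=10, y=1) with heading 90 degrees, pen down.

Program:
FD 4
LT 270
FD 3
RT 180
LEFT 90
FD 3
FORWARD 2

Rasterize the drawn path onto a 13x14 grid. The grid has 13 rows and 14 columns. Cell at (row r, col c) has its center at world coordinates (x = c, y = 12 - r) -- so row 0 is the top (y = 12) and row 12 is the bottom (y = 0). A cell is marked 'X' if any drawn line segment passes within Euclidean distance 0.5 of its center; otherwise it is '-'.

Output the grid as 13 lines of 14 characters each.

Answer: --------------
--------------
--------------
--------------
--------------
--------------
--------------
----------XXXX
----------X--X
----------X--X
----------X--X
----------X--X
-------------X

Derivation:
Segment 0: (10,1) -> (10,5)
Segment 1: (10,5) -> (13,5)
Segment 2: (13,5) -> (13,2)
Segment 3: (13,2) -> (13,-0)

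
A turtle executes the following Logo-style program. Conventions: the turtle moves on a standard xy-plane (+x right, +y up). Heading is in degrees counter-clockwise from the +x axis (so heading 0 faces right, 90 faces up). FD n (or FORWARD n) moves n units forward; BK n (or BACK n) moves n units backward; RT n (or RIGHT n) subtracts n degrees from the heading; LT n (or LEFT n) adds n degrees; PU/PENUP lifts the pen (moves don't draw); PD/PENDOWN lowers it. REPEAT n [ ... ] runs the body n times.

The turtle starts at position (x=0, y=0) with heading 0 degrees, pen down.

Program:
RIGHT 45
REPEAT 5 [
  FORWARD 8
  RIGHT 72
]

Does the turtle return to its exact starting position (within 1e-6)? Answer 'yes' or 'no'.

Answer: yes

Derivation:
Executing turtle program step by step:
Start: pos=(0,0), heading=0, pen down
RT 45: heading 0 -> 315
REPEAT 5 [
  -- iteration 1/5 --
  FD 8: (0,0) -> (5.657,-5.657) [heading=315, draw]
  RT 72: heading 315 -> 243
  -- iteration 2/5 --
  FD 8: (5.657,-5.657) -> (2.025,-12.785) [heading=243, draw]
  RT 72: heading 243 -> 171
  -- iteration 3/5 --
  FD 8: (2.025,-12.785) -> (-5.877,-11.533) [heading=171, draw]
  RT 72: heading 171 -> 99
  -- iteration 4/5 --
  FD 8: (-5.877,-11.533) -> (-7.128,-3.632) [heading=99, draw]
  RT 72: heading 99 -> 27
  -- iteration 5/5 --
  FD 8: (-7.128,-3.632) -> (0,0) [heading=27, draw]
  RT 72: heading 27 -> 315
]
Final: pos=(0,0), heading=315, 5 segment(s) drawn

Start position: (0, 0)
Final position: (0, 0)
Distance = 0; < 1e-6 -> CLOSED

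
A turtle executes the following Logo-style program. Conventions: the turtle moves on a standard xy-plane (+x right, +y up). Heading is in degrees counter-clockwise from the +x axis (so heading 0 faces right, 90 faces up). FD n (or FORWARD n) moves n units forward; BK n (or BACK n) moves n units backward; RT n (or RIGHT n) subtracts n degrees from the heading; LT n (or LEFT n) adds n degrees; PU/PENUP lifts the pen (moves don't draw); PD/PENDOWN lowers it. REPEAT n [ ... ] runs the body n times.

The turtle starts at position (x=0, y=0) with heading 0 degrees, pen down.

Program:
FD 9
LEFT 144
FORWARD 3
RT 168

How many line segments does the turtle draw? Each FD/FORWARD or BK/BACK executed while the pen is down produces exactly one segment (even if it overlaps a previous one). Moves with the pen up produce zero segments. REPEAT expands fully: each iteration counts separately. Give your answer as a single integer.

Executing turtle program step by step:
Start: pos=(0,0), heading=0, pen down
FD 9: (0,0) -> (9,0) [heading=0, draw]
LT 144: heading 0 -> 144
FD 3: (9,0) -> (6.573,1.763) [heading=144, draw]
RT 168: heading 144 -> 336
Final: pos=(6.573,1.763), heading=336, 2 segment(s) drawn
Segments drawn: 2

Answer: 2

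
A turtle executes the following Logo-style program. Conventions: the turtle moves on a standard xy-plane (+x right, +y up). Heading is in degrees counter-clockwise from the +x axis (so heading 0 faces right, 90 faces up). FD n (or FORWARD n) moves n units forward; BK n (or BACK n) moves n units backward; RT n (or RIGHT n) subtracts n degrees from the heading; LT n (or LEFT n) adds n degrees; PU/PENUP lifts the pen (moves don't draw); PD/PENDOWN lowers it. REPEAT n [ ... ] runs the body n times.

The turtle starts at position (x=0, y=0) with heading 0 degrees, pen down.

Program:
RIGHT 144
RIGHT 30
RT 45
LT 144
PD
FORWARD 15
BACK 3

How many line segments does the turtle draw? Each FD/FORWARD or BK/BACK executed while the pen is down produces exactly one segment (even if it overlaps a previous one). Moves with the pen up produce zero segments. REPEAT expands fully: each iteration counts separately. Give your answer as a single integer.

Answer: 2

Derivation:
Executing turtle program step by step:
Start: pos=(0,0), heading=0, pen down
RT 144: heading 0 -> 216
RT 30: heading 216 -> 186
RT 45: heading 186 -> 141
LT 144: heading 141 -> 285
PD: pen down
FD 15: (0,0) -> (3.882,-14.489) [heading=285, draw]
BK 3: (3.882,-14.489) -> (3.106,-11.591) [heading=285, draw]
Final: pos=(3.106,-11.591), heading=285, 2 segment(s) drawn
Segments drawn: 2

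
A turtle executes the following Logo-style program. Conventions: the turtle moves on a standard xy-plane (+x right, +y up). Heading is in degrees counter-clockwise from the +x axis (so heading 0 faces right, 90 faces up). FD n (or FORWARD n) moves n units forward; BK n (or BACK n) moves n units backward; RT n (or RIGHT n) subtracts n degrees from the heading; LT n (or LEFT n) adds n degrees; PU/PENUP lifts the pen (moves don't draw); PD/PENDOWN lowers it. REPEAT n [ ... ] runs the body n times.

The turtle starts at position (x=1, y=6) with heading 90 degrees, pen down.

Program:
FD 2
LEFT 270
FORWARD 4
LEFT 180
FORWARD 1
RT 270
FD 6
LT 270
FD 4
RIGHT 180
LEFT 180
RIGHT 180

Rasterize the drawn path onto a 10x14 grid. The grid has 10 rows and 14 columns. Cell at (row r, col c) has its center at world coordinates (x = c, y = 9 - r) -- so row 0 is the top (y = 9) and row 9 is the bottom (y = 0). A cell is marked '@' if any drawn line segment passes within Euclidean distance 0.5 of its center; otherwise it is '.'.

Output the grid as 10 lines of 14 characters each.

Answer: ..............
.@@@@@........
.@..@.........
.@..@.........
....@.........
....@.........
....@.........
@@@@@.........
..............
..............

Derivation:
Segment 0: (1,6) -> (1,8)
Segment 1: (1,8) -> (5,8)
Segment 2: (5,8) -> (4,8)
Segment 3: (4,8) -> (4,2)
Segment 4: (4,2) -> (-0,2)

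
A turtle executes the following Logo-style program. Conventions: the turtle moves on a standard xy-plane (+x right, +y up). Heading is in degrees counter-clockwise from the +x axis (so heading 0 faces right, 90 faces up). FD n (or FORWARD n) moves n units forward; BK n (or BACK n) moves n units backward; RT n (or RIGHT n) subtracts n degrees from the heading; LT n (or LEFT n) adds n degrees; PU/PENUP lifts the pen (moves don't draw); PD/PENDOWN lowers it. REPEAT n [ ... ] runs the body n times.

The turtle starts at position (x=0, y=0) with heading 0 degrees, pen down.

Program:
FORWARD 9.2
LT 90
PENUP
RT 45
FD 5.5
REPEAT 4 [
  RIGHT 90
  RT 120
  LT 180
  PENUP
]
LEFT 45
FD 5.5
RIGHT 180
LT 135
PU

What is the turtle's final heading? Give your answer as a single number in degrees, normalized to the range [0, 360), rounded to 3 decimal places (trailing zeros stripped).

Executing turtle program step by step:
Start: pos=(0,0), heading=0, pen down
FD 9.2: (0,0) -> (9.2,0) [heading=0, draw]
LT 90: heading 0 -> 90
PU: pen up
RT 45: heading 90 -> 45
FD 5.5: (9.2,0) -> (13.089,3.889) [heading=45, move]
REPEAT 4 [
  -- iteration 1/4 --
  RT 90: heading 45 -> 315
  RT 120: heading 315 -> 195
  LT 180: heading 195 -> 15
  PU: pen up
  -- iteration 2/4 --
  RT 90: heading 15 -> 285
  RT 120: heading 285 -> 165
  LT 180: heading 165 -> 345
  PU: pen up
  -- iteration 3/4 --
  RT 90: heading 345 -> 255
  RT 120: heading 255 -> 135
  LT 180: heading 135 -> 315
  PU: pen up
  -- iteration 4/4 --
  RT 90: heading 315 -> 225
  RT 120: heading 225 -> 105
  LT 180: heading 105 -> 285
  PU: pen up
]
LT 45: heading 285 -> 330
FD 5.5: (13.089,3.889) -> (17.852,1.139) [heading=330, move]
RT 180: heading 330 -> 150
LT 135: heading 150 -> 285
PU: pen up
Final: pos=(17.852,1.139), heading=285, 1 segment(s) drawn

Answer: 285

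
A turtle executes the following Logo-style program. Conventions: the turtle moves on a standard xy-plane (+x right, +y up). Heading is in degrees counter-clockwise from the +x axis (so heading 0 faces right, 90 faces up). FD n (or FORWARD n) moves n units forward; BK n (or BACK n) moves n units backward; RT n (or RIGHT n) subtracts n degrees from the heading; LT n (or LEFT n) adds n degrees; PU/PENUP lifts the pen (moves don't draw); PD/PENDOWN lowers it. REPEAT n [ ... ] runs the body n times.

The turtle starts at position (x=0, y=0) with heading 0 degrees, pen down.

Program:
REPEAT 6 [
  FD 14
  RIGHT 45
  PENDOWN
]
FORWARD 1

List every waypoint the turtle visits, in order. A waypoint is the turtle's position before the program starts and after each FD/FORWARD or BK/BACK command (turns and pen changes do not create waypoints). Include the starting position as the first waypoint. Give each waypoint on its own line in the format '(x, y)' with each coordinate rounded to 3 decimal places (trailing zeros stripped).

Executing turtle program step by step:
Start: pos=(0,0), heading=0, pen down
REPEAT 6 [
  -- iteration 1/6 --
  FD 14: (0,0) -> (14,0) [heading=0, draw]
  RT 45: heading 0 -> 315
  PD: pen down
  -- iteration 2/6 --
  FD 14: (14,0) -> (23.899,-9.899) [heading=315, draw]
  RT 45: heading 315 -> 270
  PD: pen down
  -- iteration 3/6 --
  FD 14: (23.899,-9.899) -> (23.899,-23.899) [heading=270, draw]
  RT 45: heading 270 -> 225
  PD: pen down
  -- iteration 4/6 --
  FD 14: (23.899,-23.899) -> (14,-33.799) [heading=225, draw]
  RT 45: heading 225 -> 180
  PD: pen down
  -- iteration 5/6 --
  FD 14: (14,-33.799) -> (0,-33.799) [heading=180, draw]
  RT 45: heading 180 -> 135
  PD: pen down
  -- iteration 6/6 --
  FD 14: (0,-33.799) -> (-9.899,-23.899) [heading=135, draw]
  RT 45: heading 135 -> 90
  PD: pen down
]
FD 1: (-9.899,-23.899) -> (-9.899,-22.899) [heading=90, draw]
Final: pos=(-9.899,-22.899), heading=90, 7 segment(s) drawn
Waypoints (8 total):
(0, 0)
(14, 0)
(23.899, -9.899)
(23.899, -23.899)
(14, -33.799)
(0, -33.799)
(-9.899, -23.899)
(-9.899, -22.899)

Answer: (0, 0)
(14, 0)
(23.899, -9.899)
(23.899, -23.899)
(14, -33.799)
(0, -33.799)
(-9.899, -23.899)
(-9.899, -22.899)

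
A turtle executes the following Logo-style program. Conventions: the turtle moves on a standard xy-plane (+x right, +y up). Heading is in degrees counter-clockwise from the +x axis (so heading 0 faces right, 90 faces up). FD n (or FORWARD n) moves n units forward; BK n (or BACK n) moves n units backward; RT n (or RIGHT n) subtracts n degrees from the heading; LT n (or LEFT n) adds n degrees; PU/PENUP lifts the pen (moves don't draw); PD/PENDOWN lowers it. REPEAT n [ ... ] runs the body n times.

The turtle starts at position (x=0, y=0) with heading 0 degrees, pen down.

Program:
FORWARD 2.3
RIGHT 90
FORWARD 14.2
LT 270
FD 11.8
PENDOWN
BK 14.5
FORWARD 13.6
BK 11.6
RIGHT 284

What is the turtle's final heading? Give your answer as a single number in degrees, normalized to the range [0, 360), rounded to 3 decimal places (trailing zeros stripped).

Executing turtle program step by step:
Start: pos=(0,0), heading=0, pen down
FD 2.3: (0,0) -> (2.3,0) [heading=0, draw]
RT 90: heading 0 -> 270
FD 14.2: (2.3,0) -> (2.3,-14.2) [heading=270, draw]
LT 270: heading 270 -> 180
FD 11.8: (2.3,-14.2) -> (-9.5,-14.2) [heading=180, draw]
PD: pen down
BK 14.5: (-9.5,-14.2) -> (5,-14.2) [heading=180, draw]
FD 13.6: (5,-14.2) -> (-8.6,-14.2) [heading=180, draw]
BK 11.6: (-8.6,-14.2) -> (3,-14.2) [heading=180, draw]
RT 284: heading 180 -> 256
Final: pos=(3,-14.2), heading=256, 6 segment(s) drawn

Answer: 256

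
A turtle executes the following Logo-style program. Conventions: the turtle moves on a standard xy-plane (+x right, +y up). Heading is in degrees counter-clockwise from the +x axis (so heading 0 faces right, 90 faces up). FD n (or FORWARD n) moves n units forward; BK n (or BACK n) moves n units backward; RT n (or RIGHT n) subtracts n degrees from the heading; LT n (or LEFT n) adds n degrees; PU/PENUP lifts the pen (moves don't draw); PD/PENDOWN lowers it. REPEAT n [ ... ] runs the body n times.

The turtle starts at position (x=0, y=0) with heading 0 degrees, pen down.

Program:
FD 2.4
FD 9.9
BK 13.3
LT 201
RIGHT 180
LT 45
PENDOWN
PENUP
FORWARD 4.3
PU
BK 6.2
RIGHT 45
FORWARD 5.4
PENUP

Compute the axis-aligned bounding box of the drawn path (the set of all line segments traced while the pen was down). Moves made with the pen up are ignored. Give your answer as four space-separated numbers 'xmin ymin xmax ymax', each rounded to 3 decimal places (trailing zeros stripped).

Executing turtle program step by step:
Start: pos=(0,0), heading=0, pen down
FD 2.4: (0,0) -> (2.4,0) [heading=0, draw]
FD 9.9: (2.4,0) -> (12.3,0) [heading=0, draw]
BK 13.3: (12.3,0) -> (-1,0) [heading=0, draw]
LT 201: heading 0 -> 201
RT 180: heading 201 -> 21
LT 45: heading 21 -> 66
PD: pen down
PU: pen up
FD 4.3: (-1,0) -> (0.749,3.928) [heading=66, move]
PU: pen up
BK 6.2: (0.749,3.928) -> (-1.773,-1.736) [heading=66, move]
RT 45: heading 66 -> 21
FD 5.4: (-1.773,-1.736) -> (3.269,0.199) [heading=21, move]
PU: pen up
Final: pos=(3.269,0.199), heading=21, 3 segment(s) drawn

Segment endpoints: x in {-1, 0, 2.4, 12.3}, y in {0}
xmin=-1, ymin=0, xmax=12.3, ymax=0

Answer: -1 0 12.3 0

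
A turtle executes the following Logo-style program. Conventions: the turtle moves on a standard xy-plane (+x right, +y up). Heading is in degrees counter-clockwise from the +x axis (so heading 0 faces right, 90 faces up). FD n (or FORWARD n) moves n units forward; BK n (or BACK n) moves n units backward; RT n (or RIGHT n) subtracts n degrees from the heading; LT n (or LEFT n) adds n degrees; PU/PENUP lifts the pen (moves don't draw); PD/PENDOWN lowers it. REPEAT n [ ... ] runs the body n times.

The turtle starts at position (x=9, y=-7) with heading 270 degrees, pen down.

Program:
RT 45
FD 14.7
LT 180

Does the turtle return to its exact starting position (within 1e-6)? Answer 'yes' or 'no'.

Answer: no

Derivation:
Executing turtle program step by step:
Start: pos=(9,-7), heading=270, pen down
RT 45: heading 270 -> 225
FD 14.7: (9,-7) -> (-1.394,-17.394) [heading=225, draw]
LT 180: heading 225 -> 45
Final: pos=(-1.394,-17.394), heading=45, 1 segment(s) drawn

Start position: (9, -7)
Final position: (-1.394, -17.394)
Distance = 14.7; >= 1e-6 -> NOT closed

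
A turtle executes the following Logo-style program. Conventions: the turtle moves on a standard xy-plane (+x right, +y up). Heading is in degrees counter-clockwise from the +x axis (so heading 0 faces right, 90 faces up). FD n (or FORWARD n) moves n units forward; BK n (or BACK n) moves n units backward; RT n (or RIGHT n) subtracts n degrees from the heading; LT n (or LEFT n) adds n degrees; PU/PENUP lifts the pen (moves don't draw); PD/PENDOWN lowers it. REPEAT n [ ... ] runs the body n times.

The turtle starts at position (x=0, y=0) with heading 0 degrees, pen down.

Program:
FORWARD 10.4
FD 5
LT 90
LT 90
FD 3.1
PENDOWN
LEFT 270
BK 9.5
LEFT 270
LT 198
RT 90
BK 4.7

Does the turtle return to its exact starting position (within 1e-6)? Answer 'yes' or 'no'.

Answer: no

Derivation:
Executing turtle program step by step:
Start: pos=(0,0), heading=0, pen down
FD 10.4: (0,0) -> (10.4,0) [heading=0, draw]
FD 5: (10.4,0) -> (15.4,0) [heading=0, draw]
LT 90: heading 0 -> 90
LT 90: heading 90 -> 180
FD 3.1: (15.4,0) -> (12.3,0) [heading=180, draw]
PD: pen down
LT 270: heading 180 -> 90
BK 9.5: (12.3,0) -> (12.3,-9.5) [heading=90, draw]
LT 270: heading 90 -> 0
LT 198: heading 0 -> 198
RT 90: heading 198 -> 108
BK 4.7: (12.3,-9.5) -> (13.752,-13.97) [heading=108, draw]
Final: pos=(13.752,-13.97), heading=108, 5 segment(s) drawn

Start position: (0, 0)
Final position: (13.752, -13.97)
Distance = 19.603; >= 1e-6 -> NOT closed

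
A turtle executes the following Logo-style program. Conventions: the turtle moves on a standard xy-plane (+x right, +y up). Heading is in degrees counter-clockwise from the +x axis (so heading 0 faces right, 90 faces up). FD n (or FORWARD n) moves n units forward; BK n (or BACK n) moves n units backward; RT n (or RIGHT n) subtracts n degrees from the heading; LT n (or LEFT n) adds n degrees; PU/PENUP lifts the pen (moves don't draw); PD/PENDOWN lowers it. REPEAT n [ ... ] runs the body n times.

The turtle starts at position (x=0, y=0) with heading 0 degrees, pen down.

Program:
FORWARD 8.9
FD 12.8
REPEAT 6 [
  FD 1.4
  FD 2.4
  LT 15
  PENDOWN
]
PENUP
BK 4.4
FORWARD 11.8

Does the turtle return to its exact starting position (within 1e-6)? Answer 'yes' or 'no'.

Answer: no

Derivation:
Executing turtle program step by step:
Start: pos=(0,0), heading=0, pen down
FD 8.9: (0,0) -> (8.9,0) [heading=0, draw]
FD 12.8: (8.9,0) -> (21.7,0) [heading=0, draw]
REPEAT 6 [
  -- iteration 1/6 --
  FD 1.4: (21.7,0) -> (23.1,0) [heading=0, draw]
  FD 2.4: (23.1,0) -> (25.5,0) [heading=0, draw]
  LT 15: heading 0 -> 15
  PD: pen down
  -- iteration 2/6 --
  FD 1.4: (25.5,0) -> (26.852,0.362) [heading=15, draw]
  FD 2.4: (26.852,0.362) -> (29.171,0.984) [heading=15, draw]
  LT 15: heading 15 -> 30
  PD: pen down
  -- iteration 3/6 --
  FD 1.4: (29.171,0.984) -> (30.383,1.684) [heading=30, draw]
  FD 2.4: (30.383,1.684) -> (32.461,2.884) [heading=30, draw]
  LT 15: heading 30 -> 45
  PD: pen down
  -- iteration 4/6 --
  FD 1.4: (32.461,2.884) -> (33.451,3.873) [heading=45, draw]
  FD 2.4: (33.451,3.873) -> (35.148,5.571) [heading=45, draw]
  LT 15: heading 45 -> 60
  PD: pen down
  -- iteration 5/6 --
  FD 1.4: (35.148,5.571) -> (35.848,6.783) [heading=60, draw]
  FD 2.4: (35.848,6.783) -> (37.048,8.861) [heading=60, draw]
  LT 15: heading 60 -> 75
  PD: pen down
  -- iteration 6/6 --
  FD 1.4: (37.048,8.861) -> (37.411,10.214) [heading=75, draw]
  FD 2.4: (37.411,10.214) -> (38.032,12.532) [heading=75, draw]
  LT 15: heading 75 -> 90
  PD: pen down
]
PU: pen up
BK 4.4: (38.032,12.532) -> (38.032,8.132) [heading=90, move]
FD 11.8: (38.032,8.132) -> (38.032,19.932) [heading=90, move]
Final: pos=(38.032,19.932), heading=90, 14 segment(s) drawn

Start position: (0, 0)
Final position: (38.032, 19.932)
Distance = 42.938; >= 1e-6 -> NOT closed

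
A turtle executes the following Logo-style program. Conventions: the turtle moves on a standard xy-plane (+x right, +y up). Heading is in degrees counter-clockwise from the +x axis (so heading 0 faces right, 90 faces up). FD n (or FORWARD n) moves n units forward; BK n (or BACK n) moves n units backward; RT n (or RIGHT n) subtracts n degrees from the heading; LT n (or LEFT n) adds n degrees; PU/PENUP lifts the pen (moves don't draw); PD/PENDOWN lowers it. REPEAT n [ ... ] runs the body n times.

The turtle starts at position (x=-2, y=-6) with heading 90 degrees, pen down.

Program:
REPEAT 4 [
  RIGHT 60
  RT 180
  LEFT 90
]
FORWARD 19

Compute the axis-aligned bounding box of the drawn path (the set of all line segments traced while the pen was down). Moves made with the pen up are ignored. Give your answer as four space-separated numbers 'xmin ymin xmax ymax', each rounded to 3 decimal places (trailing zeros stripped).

Executing turtle program step by step:
Start: pos=(-2,-6), heading=90, pen down
REPEAT 4 [
  -- iteration 1/4 --
  RT 60: heading 90 -> 30
  RT 180: heading 30 -> 210
  LT 90: heading 210 -> 300
  -- iteration 2/4 --
  RT 60: heading 300 -> 240
  RT 180: heading 240 -> 60
  LT 90: heading 60 -> 150
  -- iteration 3/4 --
  RT 60: heading 150 -> 90
  RT 180: heading 90 -> 270
  LT 90: heading 270 -> 0
  -- iteration 4/4 --
  RT 60: heading 0 -> 300
  RT 180: heading 300 -> 120
  LT 90: heading 120 -> 210
]
FD 19: (-2,-6) -> (-18.454,-15.5) [heading=210, draw]
Final: pos=(-18.454,-15.5), heading=210, 1 segment(s) drawn

Segment endpoints: x in {-18.454, -2}, y in {-15.5, -6}
xmin=-18.454, ymin=-15.5, xmax=-2, ymax=-6

Answer: -18.454 -15.5 -2 -6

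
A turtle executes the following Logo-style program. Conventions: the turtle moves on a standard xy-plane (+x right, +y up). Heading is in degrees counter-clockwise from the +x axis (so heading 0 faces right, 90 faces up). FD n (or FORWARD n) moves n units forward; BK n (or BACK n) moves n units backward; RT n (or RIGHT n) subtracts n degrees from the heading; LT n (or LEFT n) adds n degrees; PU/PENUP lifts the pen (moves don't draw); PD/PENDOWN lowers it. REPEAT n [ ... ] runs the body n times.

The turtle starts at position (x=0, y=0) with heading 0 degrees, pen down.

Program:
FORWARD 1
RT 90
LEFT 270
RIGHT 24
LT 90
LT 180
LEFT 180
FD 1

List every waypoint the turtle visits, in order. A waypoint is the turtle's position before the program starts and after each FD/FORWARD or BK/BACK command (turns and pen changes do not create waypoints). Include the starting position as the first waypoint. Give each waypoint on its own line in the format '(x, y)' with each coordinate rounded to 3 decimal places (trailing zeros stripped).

Executing turtle program step by step:
Start: pos=(0,0), heading=0, pen down
FD 1: (0,0) -> (1,0) [heading=0, draw]
RT 90: heading 0 -> 270
LT 270: heading 270 -> 180
RT 24: heading 180 -> 156
LT 90: heading 156 -> 246
LT 180: heading 246 -> 66
LT 180: heading 66 -> 246
FD 1: (1,0) -> (0.593,-0.914) [heading=246, draw]
Final: pos=(0.593,-0.914), heading=246, 2 segment(s) drawn
Waypoints (3 total):
(0, 0)
(1, 0)
(0.593, -0.914)

Answer: (0, 0)
(1, 0)
(0.593, -0.914)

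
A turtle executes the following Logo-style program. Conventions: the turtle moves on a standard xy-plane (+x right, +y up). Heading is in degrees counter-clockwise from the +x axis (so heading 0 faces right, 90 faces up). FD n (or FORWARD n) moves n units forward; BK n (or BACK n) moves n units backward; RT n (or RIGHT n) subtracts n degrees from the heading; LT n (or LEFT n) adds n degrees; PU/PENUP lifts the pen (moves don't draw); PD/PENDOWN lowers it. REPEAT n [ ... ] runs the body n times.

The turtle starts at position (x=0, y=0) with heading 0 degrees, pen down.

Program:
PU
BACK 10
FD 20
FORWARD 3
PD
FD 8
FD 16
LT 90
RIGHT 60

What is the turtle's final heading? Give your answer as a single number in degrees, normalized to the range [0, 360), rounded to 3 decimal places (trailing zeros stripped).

Answer: 30

Derivation:
Executing turtle program step by step:
Start: pos=(0,0), heading=0, pen down
PU: pen up
BK 10: (0,0) -> (-10,0) [heading=0, move]
FD 20: (-10,0) -> (10,0) [heading=0, move]
FD 3: (10,0) -> (13,0) [heading=0, move]
PD: pen down
FD 8: (13,0) -> (21,0) [heading=0, draw]
FD 16: (21,0) -> (37,0) [heading=0, draw]
LT 90: heading 0 -> 90
RT 60: heading 90 -> 30
Final: pos=(37,0), heading=30, 2 segment(s) drawn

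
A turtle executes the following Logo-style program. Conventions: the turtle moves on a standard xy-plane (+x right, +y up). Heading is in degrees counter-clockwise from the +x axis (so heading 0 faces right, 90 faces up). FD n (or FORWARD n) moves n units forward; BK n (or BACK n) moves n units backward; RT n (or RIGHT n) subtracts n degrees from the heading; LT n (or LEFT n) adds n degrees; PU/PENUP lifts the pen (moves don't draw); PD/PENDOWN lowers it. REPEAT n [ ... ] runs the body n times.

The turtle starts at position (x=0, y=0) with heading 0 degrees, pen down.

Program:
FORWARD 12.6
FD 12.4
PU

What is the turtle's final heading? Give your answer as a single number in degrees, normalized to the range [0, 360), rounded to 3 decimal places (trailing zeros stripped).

Executing turtle program step by step:
Start: pos=(0,0), heading=0, pen down
FD 12.6: (0,0) -> (12.6,0) [heading=0, draw]
FD 12.4: (12.6,0) -> (25,0) [heading=0, draw]
PU: pen up
Final: pos=(25,0), heading=0, 2 segment(s) drawn

Answer: 0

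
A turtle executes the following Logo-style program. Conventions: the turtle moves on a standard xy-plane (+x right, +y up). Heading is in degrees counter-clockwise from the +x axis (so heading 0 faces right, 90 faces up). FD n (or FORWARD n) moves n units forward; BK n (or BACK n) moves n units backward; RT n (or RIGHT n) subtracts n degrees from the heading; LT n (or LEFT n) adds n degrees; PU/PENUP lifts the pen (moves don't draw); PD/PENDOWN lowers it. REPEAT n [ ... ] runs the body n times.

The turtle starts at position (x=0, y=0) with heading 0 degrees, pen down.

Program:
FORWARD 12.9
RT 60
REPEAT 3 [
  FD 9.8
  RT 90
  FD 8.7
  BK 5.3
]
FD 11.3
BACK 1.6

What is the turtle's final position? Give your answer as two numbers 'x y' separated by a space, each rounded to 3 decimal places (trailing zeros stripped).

Answer: 11.113 2.894

Derivation:
Executing turtle program step by step:
Start: pos=(0,0), heading=0, pen down
FD 12.9: (0,0) -> (12.9,0) [heading=0, draw]
RT 60: heading 0 -> 300
REPEAT 3 [
  -- iteration 1/3 --
  FD 9.8: (12.9,0) -> (17.8,-8.487) [heading=300, draw]
  RT 90: heading 300 -> 210
  FD 8.7: (17.8,-8.487) -> (10.266,-12.837) [heading=210, draw]
  BK 5.3: (10.266,-12.837) -> (14.856,-10.187) [heading=210, draw]
  -- iteration 2/3 --
  FD 9.8: (14.856,-10.187) -> (6.368,-15.087) [heading=210, draw]
  RT 90: heading 210 -> 120
  FD 8.7: (6.368,-15.087) -> (2.018,-7.553) [heading=120, draw]
  BK 5.3: (2.018,-7.553) -> (4.668,-12.143) [heading=120, draw]
  -- iteration 3/3 --
  FD 9.8: (4.668,-12.143) -> (-0.232,-3.656) [heading=120, draw]
  RT 90: heading 120 -> 30
  FD 8.7: (-0.232,-3.656) -> (7.303,0.694) [heading=30, draw]
  BK 5.3: (7.303,0.694) -> (2.713,-1.956) [heading=30, draw]
]
FD 11.3: (2.713,-1.956) -> (12.499,3.694) [heading=30, draw]
BK 1.6: (12.499,3.694) -> (11.113,2.894) [heading=30, draw]
Final: pos=(11.113,2.894), heading=30, 12 segment(s) drawn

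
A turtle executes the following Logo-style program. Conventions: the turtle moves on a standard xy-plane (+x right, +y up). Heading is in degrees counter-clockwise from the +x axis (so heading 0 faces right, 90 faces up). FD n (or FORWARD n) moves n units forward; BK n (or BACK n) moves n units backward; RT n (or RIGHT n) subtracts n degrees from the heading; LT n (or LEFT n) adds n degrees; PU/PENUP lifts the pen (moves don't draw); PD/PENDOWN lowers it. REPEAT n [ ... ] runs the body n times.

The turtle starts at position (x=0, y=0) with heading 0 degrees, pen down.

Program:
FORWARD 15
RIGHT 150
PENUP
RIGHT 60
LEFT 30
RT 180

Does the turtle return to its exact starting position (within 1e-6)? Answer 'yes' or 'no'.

Answer: no

Derivation:
Executing turtle program step by step:
Start: pos=(0,0), heading=0, pen down
FD 15: (0,0) -> (15,0) [heading=0, draw]
RT 150: heading 0 -> 210
PU: pen up
RT 60: heading 210 -> 150
LT 30: heading 150 -> 180
RT 180: heading 180 -> 0
Final: pos=(15,0), heading=0, 1 segment(s) drawn

Start position: (0, 0)
Final position: (15, 0)
Distance = 15; >= 1e-6 -> NOT closed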